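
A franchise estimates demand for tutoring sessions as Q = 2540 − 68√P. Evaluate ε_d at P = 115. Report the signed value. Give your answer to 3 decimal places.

At P = 115, Q = 1810.781.
dQ/dP = −68/(2√P) = -3.171.
ε = (dQ/dP)(P/Q) = (-3.171)(115/1810.781).

-0.201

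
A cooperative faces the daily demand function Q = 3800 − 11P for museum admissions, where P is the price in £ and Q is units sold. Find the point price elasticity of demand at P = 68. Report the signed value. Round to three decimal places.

-0.245

At P = 68, Q = 3052.
dQ/dP = −11.
ε = (dQ/dP)(P/Q) = (-11)(68/3052).
|ε| < 1, so demand is inelastic at this price.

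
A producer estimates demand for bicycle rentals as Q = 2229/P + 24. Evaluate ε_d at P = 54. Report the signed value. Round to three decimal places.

At P = 54, Q = 65.278.
dQ/dP = −2229/P² = -0.764.
ε = (dQ/dP)(P/Q) = (-0.764)(54/65.278).

-0.632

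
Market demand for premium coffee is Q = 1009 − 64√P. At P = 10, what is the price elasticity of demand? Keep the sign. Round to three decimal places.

At P = 10, Q = 806.614.
dQ/dP = −64/(2√P) = -10.119.
ε = (dQ/dP)(P/Q) = (-10.119)(10/806.614).

-0.125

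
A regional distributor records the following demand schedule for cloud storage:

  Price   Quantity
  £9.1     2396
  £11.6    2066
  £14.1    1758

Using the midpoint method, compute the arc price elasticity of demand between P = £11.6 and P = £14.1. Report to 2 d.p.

-0.83

At P = 11.6, Q = 2066; at P = 14.1, Q = 1758.
ΔQ = -308, ΔP = 2.5. Midpoints: P̄ = 12.85, Q̄ = 1912.0.
ε = (ΔQ/ΔP)(P̄/Q̄) = (-308/2.5)(12.85/1912.0).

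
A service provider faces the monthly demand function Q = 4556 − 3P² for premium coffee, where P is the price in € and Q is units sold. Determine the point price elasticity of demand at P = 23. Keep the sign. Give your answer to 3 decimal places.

-1.069

At P = 23, Q = 2969.
dQ/dP = −6P = -138.
ε = (dQ/dP)(P/Q) = (-138)(23/2969).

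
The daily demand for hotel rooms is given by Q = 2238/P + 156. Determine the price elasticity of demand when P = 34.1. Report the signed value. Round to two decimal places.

At P = 34.1, Q = 221.630.
dQ/dP = −2238/P² = -1.925.
ε = (dQ/dP)(P/Q) = (-1.925)(34.1/221.630).
|ε| < 1, so demand is inelastic at this price.

-0.30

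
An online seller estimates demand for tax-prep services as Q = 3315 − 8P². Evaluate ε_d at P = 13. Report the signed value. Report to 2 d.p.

At P = 13, Q = 1963.
dQ/dP = −16P = -208.
ε = (dQ/dP)(P/Q) = (-208)(13/1963).

-1.38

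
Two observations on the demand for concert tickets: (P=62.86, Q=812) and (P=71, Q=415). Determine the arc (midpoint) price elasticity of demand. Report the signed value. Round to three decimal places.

-5.321

ΔQ = 415 − 812 = -397; ΔP = 71 − 62.86 = 8.14.
Midpoints: P̄ = 66.93, Q̄ = 613.5.
ε = (ΔQ/ΔP)(P̄/Q̄) = (-397/8.14)(66.93/613.5).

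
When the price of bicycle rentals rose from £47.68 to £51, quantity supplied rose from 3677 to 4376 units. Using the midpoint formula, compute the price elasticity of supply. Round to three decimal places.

2.580

ΔQ = 4376 − 3677 = 699; ΔP = 51 − 47.68 = 3.32.
Midpoints: P̄ = 49.34, Q̄ = 4026.5.
ε_s = (ΔQ/ΔP)(P̄/Q̄) = (699/3.32)(49.34/4026.5).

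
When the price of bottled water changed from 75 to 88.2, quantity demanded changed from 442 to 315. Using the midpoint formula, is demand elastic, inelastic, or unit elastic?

Arc ε ≈ -2.074.
|ε| = 2.07 > 1.

elastic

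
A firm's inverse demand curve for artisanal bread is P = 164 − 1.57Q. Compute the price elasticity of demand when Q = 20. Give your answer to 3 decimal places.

At Q = 20, P = 164 − 1.57(20) = 132.60.
dP/dQ = −1.57, so dQ/dP = 1/(−1.57) = -0.637.
ε = (dQ/dP)(P/Q) = (-0.637)(132.60/20).

-4.223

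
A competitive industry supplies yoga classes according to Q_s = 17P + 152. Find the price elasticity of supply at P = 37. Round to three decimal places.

0.805

At P = 37, Q_s = 781.
dQ_s/dP = 17.
ε_s = (dQ_s/dP)(P/Q_s) = (17)(37/781).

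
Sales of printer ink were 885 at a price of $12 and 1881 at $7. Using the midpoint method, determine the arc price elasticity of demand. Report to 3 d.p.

-1.368

ΔQ = 1881 − 885 = 996; ΔP = 7 − 12 = -5.
Midpoints: P̄ = 9.50, Q̄ = 1383.0.
ε = (ΔQ/ΔP)(P̄/Q̄) = (996/-5)(9.50/1383.0).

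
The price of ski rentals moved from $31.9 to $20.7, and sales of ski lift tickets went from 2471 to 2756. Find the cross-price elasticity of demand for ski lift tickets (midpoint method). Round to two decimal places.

-0.26

ΔQ_x = 2756 − 2471 = 285; ΔP_y = 20.7 − 31.9 = -11.2.
Midpoints: P̄_y = 26.30, Q̄_x = 2613.5.
ε_xy = (ΔQ_x/ΔP_y)(P̄_y/Q̄_x) = (285/-11.2)(26.30/2613.5).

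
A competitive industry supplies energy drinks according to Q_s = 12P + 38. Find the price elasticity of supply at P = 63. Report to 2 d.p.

At P = 63, Q_s = 794.
dQ_s/dP = 12.
ε_s = (dQ_s/dP)(P/Q_s) = (12)(63/794).

0.95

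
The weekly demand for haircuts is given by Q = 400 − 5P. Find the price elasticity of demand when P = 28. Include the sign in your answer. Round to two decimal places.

At P = 28, Q = 260.
dQ/dP = −5.
ε = (dQ/dP)(P/Q) = (-5)(28/260).

-0.54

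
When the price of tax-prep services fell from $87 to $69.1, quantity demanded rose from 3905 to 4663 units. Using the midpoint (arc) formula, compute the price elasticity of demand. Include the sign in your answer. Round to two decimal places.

-0.77

ΔQ = 4663 − 3905 = 758; ΔP = 69.1 − 87 = -17.9.
Midpoints: P̄ = 78.05, Q̄ = 4284.0.
ε = (ΔQ/ΔP)(P̄/Q̄) = (758/-17.9)(78.05/4284.0).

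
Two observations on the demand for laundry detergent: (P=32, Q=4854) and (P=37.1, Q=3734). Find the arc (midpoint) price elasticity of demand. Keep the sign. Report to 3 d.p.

ΔQ = 3734 − 4854 = -1120; ΔP = 37.1 − 32 = 5.1.
Midpoints: P̄ = 34.55, Q̄ = 4294.0.
ε = (ΔQ/ΔP)(P̄/Q̄) = (-1120/5.1)(34.55/4294.0).

-1.767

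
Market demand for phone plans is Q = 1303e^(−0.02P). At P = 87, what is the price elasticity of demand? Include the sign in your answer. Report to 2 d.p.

At P = 87, Q = 228.703.
dQ/dP = −0.02·1303e^(−0.02P) = −0.02Q = -4.574.
ε = (dQ/dP)(P/Q) = (-4.574)(87/228.703).

-1.74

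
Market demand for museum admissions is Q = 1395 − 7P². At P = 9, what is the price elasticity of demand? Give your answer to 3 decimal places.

At P = 9, Q = 828.
dQ/dP = −14P = -126.
ε = (dQ/dP)(P/Q) = (-126)(9/828).

-1.370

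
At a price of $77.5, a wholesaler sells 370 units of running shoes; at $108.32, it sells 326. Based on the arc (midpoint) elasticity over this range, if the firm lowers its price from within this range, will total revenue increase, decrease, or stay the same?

Arc ε = (-44/30.82)(92.91/348.0) ≈ -0.381.
|ε| = 0.38 < 1, so demand is inelastic. A price cut therefore reduces total revenue.

decrease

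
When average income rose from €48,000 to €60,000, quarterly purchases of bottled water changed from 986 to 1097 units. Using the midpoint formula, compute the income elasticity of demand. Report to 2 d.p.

0.48

ΔQ = 111, ΔI = 12000. Midpoints: Ī = 54,000, Q̄ = 1041.5.
ε_I = (ΔQ/ΔI)(Ī/Q̄) = (111/12000)(54000/1041.5).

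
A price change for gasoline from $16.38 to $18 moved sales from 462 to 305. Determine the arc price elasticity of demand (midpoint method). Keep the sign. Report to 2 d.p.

-4.34

ΔQ = 305 − 462 = -157; ΔP = 18 − 16.38 = 1.62.
Midpoints: P̄ = 17.19, Q̄ = 383.5.
ε = (ΔQ/ΔP)(P̄/Q̄) = (-157/1.62)(17.19/383.5).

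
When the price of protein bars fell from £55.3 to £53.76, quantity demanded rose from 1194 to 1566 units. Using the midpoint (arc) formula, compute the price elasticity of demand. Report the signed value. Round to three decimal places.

ΔQ = 1566 − 1194 = 372; ΔP = 53.76 − 55.3 = -1.54.
Midpoints: P̄ = 54.53, Q̄ = 1380.0.
ε = (ΔQ/ΔP)(P̄/Q̄) = (372/-1.54)(54.53/1380.0).

-9.545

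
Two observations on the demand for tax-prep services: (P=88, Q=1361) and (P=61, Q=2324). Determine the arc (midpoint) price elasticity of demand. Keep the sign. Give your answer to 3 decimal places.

-1.442

ΔQ = 2324 − 1361 = 963; ΔP = 61 − 88 = -27.
Midpoints: P̄ = 74.50, Q̄ = 1842.5.
ε = (ΔQ/ΔP)(P̄/Q̄) = (963/-27)(74.50/1842.5).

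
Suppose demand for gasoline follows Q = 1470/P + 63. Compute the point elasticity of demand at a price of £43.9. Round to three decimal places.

At P = 43.9, Q = 96.485.
dQ/dP = −1470/P² = -0.763.
ε = (dQ/dP)(P/Q) = (-0.763)(43.9/96.485).

-0.347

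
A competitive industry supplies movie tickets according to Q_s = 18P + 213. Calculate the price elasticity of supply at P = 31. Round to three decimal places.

At P = 31, Q_s = 771.
dQ_s/dP = 18.
ε_s = (dQ_s/dP)(P/Q_s) = (18)(31/771).

0.724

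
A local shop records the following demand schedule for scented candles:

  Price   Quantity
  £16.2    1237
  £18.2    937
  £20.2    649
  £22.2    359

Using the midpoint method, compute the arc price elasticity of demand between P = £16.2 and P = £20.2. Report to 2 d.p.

At P = 16.2, Q = 1237; at P = 20.2, Q = 649.
ΔQ = -588, ΔP = 4.0. Midpoints: P̄ = 18.20, Q̄ = 943.0.
ε = (ΔQ/ΔP)(P̄/Q̄) = (-588/4.0)(18.20/943.0).

-2.84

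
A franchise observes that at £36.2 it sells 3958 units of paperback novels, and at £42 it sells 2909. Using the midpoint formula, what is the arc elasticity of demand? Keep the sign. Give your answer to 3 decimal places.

ΔQ = 2909 − 3958 = -1049; ΔP = 42 − 36.2 = 5.8.
Midpoints: P̄ = 39.10, Q̄ = 3433.5.
ε = (ΔQ/ΔP)(P̄/Q̄) = (-1049/5.8)(39.10/3433.5).

-2.060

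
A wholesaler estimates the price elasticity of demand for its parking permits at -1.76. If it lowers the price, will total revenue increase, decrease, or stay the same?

increase

|ε| = 1.76 > 1, so demand is elastic. A price cut therefore raises total revenue.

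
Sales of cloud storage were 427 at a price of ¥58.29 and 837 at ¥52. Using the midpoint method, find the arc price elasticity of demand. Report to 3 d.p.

-5.688

ΔQ = 837 − 427 = 410; ΔP = 52 − 58.29 = -6.29.
Midpoints: P̄ = 55.14, Q̄ = 632.0.
ε = (ΔQ/ΔP)(P̄/Q̄) = (410/-6.29)(55.14/632.0).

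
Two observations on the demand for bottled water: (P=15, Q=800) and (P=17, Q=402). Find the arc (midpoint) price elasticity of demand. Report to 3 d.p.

ΔQ = 402 − 800 = -398; ΔP = 17 − 15 = 2.
Midpoints: P̄ = 16.00, Q̄ = 601.0.
ε = (ΔQ/ΔP)(P̄/Q̄) = (-398/2)(16.00/601.0).

-5.298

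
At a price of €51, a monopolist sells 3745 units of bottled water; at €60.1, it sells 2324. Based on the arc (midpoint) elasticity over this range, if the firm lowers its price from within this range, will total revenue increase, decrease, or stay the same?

increase

Arc ε = (-1421/9.1)(55.55/3034.5) ≈ -2.859.
|ε| = 2.86 > 1, so demand is elastic. A price cut therefore raises total revenue.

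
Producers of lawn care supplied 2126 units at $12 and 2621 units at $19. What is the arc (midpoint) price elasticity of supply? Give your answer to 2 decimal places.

0.46

ΔQ = 2621 − 2126 = 495; ΔP = 19 − 12 = 7.
Midpoints: P̄ = 15.50, Q̄ = 2373.5.
ε_s = (ΔQ/ΔP)(P̄/Q̄) = (495/7)(15.50/2373.5).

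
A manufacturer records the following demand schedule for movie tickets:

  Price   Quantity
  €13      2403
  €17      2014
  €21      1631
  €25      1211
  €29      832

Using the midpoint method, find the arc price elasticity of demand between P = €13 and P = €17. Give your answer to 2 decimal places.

At P = 13, Q = 2403; at P = 17, Q = 2014.
ΔQ = -389, ΔP = 4. Midpoints: P̄ = 15.00, Q̄ = 2208.5.
ε = (ΔQ/ΔP)(P̄/Q̄) = (-389/4)(15.00/2208.5).

-0.66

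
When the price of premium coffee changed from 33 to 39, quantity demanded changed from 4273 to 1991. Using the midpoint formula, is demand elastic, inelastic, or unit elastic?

elastic

Arc ε ≈ -4.372.
|ε| = 4.37 > 1.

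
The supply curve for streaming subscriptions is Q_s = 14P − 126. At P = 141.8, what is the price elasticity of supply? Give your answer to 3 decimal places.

1.068

At P = 141.8, Q_s = 1859.20.
dQ_s/dP = 14.
ε_s = (dQ_s/dP)(P/Q_s) = (14)(141.8/1859.20).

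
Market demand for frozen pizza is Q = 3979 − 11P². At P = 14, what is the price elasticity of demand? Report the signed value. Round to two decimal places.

At P = 14, Q = 1823.
dQ/dP = −22P = -308.
ε = (dQ/dP)(P/Q) = (-308)(14/1823).

-2.37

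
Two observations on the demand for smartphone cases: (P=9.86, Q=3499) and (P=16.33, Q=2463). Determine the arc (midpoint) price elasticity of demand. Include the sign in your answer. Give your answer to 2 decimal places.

-0.70

ΔQ = 2463 − 3499 = -1036; ΔP = 16.33 − 9.86 = 6.47.
Midpoints: P̄ = 13.09, Q̄ = 2981.0.
ε = (ΔQ/ΔP)(P̄/Q̄) = (-1036/6.47)(13.09/2981.0).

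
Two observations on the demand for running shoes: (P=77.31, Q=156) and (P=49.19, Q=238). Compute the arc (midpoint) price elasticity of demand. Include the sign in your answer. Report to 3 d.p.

-0.936

ΔQ = 238 − 156 = 82; ΔP = 49.19 − 77.31 = -28.12.
Midpoints: P̄ = 63.25, Q̄ = 197.0.
ε = (ΔQ/ΔP)(P̄/Q̄) = (82/-28.12)(63.25/197.0).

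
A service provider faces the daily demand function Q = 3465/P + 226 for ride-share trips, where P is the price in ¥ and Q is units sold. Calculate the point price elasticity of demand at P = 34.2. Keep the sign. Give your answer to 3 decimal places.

At P = 34.2, Q = 327.316.
dQ/dP = −3465/P² = -2.962.
ε = (dQ/dP)(P/Q) = (-2.962)(34.2/327.316).
|ε| < 1, so demand is inelastic at this price.

-0.310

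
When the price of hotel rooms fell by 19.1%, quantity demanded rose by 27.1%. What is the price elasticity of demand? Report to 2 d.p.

-1.42

ε = %ΔQ / %ΔP = (27.1)/(-19.1) = -1.419.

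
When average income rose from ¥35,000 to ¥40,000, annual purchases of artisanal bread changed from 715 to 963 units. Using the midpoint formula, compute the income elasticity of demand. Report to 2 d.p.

ΔQ = 248, ΔI = 5000. Midpoints: Ī = 37,500, Q̄ = 839.0.
ε_I = (ΔQ/ΔI)(Ī/Q̄) = (248/5000)(37500/839.0).

2.22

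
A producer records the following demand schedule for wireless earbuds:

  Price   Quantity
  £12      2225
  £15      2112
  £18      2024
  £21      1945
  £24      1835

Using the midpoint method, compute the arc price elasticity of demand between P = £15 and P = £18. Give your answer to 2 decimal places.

-0.23

At P = 15, Q = 2112; at P = 18, Q = 2024.
ΔQ = -88, ΔP = 3. Midpoints: P̄ = 16.50, Q̄ = 2068.0.
ε = (ΔQ/ΔP)(P̄/Q̄) = (-88/3)(16.50/2068.0).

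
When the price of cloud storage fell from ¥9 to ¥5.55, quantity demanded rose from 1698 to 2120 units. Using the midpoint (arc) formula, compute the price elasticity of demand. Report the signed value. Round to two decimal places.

-0.47

ΔQ = 2120 − 1698 = 422; ΔP = 5.55 − 9 = -3.45.
Midpoints: P̄ = 7.28, Q̄ = 1909.0.
ε = (ΔQ/ΔP)(P̄/Q̄) = (422/-3.45)(7.28/1909.0).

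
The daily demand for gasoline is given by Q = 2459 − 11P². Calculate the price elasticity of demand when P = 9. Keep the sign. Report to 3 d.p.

-1.136

At P = 9, Q = 1568.
dQ/dP = −22P = -198.
ε = (dQ/dP)(P/Q) = (-198)(9/1568).
|ε| > 1, so demand is elastic at this price.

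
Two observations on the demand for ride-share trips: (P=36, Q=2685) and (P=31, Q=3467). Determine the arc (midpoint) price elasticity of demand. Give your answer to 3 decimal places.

-1.703

ΔQ = 3467 − 2685 = 782; ΔP = 31 − 36 = -5.
Midpoints: P̄ = 33.50, Q̄ = 3076.0.
ε = (ΔQ/ΔP)(P̄/Q̄) = (782/-5)(33.50/3076.0).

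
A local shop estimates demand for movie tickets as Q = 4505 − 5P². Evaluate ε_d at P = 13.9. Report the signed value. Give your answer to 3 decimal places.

At P = 13.9, Q = 3538.950.
dQ/dP = −10P = -139.
ε = (dQ/dP)(P/Q) = (-139)(13.9/3538.950).
|ε| < 1, so demand is inelastic at this price.

-0.546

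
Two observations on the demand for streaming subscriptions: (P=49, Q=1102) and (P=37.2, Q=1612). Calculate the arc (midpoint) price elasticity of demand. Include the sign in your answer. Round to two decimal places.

ΔQ = 1612 − 1102 = 510; ΔP = 37.2 − 49 = -11.8.
Midpoints: P̄ = 43.10, Q̄ = 1357.0.
ε = (ΔQ/ΔP)(P̄/Q̄) = (510/-11.8)(43.10/1357.0).

-1.37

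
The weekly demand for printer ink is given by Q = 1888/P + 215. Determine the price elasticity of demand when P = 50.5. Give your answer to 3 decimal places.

At P = 50.5, Q = 252.386.
dQ/dP = −1888/P² = -0.740.
ε = (dQ/dP)(P/Q) = (-0.740)(50.5/252.386).
|ε| < 1, so demand is inelastic at this price.

-0.148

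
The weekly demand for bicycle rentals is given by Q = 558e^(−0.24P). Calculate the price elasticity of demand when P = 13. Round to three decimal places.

At P = 13, Q = 24.640.
dQ/dP = −0.24·558e^(−0.24P) = −0.24Q = -5.914.
ε = (dQ/dP)(P/Q) = (-5.914)(13/24.640).

-3.120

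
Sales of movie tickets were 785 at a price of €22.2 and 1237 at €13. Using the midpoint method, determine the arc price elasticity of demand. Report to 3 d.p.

ΔQ = 1237 − 785 = 452; ΔP = 13 − 22.2 = -9.2.
Midpoints: P̄ = 17.60, Q̄ = 1011.0.
ε = (ΔQ/ΔP)(P̄/Q̄) = (452/-9.2)(17.60/1011.0).

-0.855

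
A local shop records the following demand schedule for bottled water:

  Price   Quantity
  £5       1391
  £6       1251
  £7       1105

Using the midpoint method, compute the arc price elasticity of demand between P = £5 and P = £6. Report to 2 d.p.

-0.58

At P = 5, Q = 1391; at P = 6, Q = 1251.
ΔQ = -140, ΔP = 1. Midpoints: P̄ = 5.50, Q̄ = 1321.0.
ε = (ΔQ/ΔP)(P̄/Q̄) = (-140/1)(5.50/1321.0).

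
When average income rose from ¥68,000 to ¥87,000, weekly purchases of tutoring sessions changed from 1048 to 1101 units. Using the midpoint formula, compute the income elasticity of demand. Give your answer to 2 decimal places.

ΔQ = 53, ΔI = 19000. Midpoints: Ī = 77,500, Q̄ = 1074.5.
ε_I = (ΔQ/ΔI)(Ī/Q̄) = (53/19000)(77500/1074.5).
ε_I > 0, so the good is normal.

0.20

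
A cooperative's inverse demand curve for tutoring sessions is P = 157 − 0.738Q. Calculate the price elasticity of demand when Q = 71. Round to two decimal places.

-2.00

At Q = 71, P = 157 − 0.738(71) = 104.60.
dP/dQ = −0.738, so dQ/dP = 1/(−0.738) = -1.355.
ε = (dQ/dP)(P/Q) = (-1.355)(104.60/71).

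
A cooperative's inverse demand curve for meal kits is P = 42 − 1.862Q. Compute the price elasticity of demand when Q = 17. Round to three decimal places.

-0.327

At Q = 17, P = 42 − 1.862(17) = 10.35.
dP/dQ = −1.862, so dQ/dP = 1/(−1.862) = -0.537.
ε = (dQ/dP)(P/Q) = (-0.537)(10.35/17).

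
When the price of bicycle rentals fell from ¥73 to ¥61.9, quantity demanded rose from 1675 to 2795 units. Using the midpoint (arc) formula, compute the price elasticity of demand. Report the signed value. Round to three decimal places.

ΔQ = 2795 − 1675 = 1120; ΔP = 61.9 − 73 = -11.1.
Midpoints: P̄ = 67.45, Q̄ = 2235.0.
ε = (ΔQ/ΔP)(P̄/Q̄) = (1120/-11.1)(67.45/2235.0).

-3.045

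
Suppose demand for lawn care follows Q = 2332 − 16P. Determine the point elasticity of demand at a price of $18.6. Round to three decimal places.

At P = 18.6, Q = 2034.400.
dQ/dP = −16.
ε = (dQ/dP)(P/Q) = (-16)(18.6/2034.400).
|ε| < 1, so demand is inelastic at this price.

-0.146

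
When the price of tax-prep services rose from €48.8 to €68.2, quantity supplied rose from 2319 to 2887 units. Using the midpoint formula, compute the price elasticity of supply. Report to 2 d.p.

ΔQ = 2887 − 2319 = 568; ΔP = 68.2 − 48.8 = 19.4.
Midpoints: P̄ = 58.50, Q̄ = 2603.0.
ε_s = (ΔQ/ΔP)(P̄/Q̄) = (568/19.4)(58.50/2603.0).

0.66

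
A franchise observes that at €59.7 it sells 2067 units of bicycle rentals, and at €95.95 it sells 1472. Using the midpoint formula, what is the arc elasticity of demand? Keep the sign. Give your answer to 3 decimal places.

-0.722

ΔQ = 1472 − 2067 = -595; ΔP = 95.95 − 59.7 = 36.25.
Midpoints: P̄ = 77.83, Q̄ = 1769.5.
ε = (ΔQ/ΔP)(P̄/Q̄) = (-595/36.25)(77.83/1769.5).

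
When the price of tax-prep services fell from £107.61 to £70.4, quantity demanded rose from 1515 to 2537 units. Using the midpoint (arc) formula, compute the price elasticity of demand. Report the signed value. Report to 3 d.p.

-1.207

ΔQ = 2537 − 1515 = 1022; ΔP = 70.4 − 107.61 = -37.21.
Midpoints: P̄ = 89.00, Q̄ = 2026.0.
ε = (ΔQ/ΔP)(P̄/Q̄) = (1022/-37.21)(89.00/2026.0).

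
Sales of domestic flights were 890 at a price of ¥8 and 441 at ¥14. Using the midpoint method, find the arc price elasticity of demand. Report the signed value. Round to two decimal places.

ΔQ = 441 − 890 = -449; ΔP = 14 − 8 = 6.
Midpoints: P̄ = 11.00, Q̄ = 665.5.
ε = (ΔQ/ΔP)(P̄/Q̄) = (-449/6)(11.00/665.5).

-1.24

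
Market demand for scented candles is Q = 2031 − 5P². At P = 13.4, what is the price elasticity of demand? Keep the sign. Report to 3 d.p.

-1.585

At P = 13.4, Q = 1133.200.
dQ/dP = −10P = -134.
ε = (dQ/dP)(P/Q) = (-134)(13.4/1133.200).
|ε| > 1, so demand is elastic at this price.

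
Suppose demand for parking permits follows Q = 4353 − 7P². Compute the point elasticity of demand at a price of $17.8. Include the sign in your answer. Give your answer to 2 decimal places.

At P = 17.8, Q = 2135.120.
dQ/dP = −14P = -249.200.
ε = (dQ/dP)(P/Q) = (-249.200)(17.8/2135.120).

-2.08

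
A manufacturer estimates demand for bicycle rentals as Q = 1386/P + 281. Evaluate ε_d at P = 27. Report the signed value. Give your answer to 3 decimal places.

-0.154

At P = 27, Q = 332.333.
dQ/dP = −1386/P² = -1.901.
ε = (dQ/dP)(P/Q) = (-1.901)(27/332.333).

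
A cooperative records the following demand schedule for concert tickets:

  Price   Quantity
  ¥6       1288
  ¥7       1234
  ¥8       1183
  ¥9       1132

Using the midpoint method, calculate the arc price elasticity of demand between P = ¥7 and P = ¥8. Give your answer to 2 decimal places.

At P = 7, Q = 1234; at P = 8, Q = 1183.
ΔQ = -51, ΔP = 1. Midpoints: P̄ = 7.50, Q̄ = 1208.5.
ε = (ΔQ/ΔP)(P̄/Q̄) = (-51/1)(7.50/1208.5).

-0.32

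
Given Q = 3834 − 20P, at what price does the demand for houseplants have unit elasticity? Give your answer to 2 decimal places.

For linear demand Q = a − bP, ε = −bP/(a − bP). |ε| = 1 when bP = a − bP, i.e. P = a/(2b).
P = 3834/(2·20) = 3834/40 = 95.8500.

95.85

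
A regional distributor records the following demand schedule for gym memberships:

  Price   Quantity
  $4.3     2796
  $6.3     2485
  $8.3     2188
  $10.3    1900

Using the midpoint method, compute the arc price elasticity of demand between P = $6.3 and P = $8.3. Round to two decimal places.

-0.46

At P = 6.3, Q = 2485; at P = 8.3, Q = 2188.
ΔQ = -297, ΔP = 2.0. Midpoints: P̄ = 7.30, Q̄ = 2336.5.
ε = (ΔQ/ΔP)(P̄/Q̄) = (-297/2.0)(7.30/2336.5).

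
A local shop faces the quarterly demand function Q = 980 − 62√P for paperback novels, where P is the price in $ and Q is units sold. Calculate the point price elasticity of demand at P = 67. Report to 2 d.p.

-0.54

At P = 67, Q = 472.508.
dQ/dP = −62/(2√P) = -3.787.
ε = (dQ/dP)(P/Q) = (-3.787)(67/472.508).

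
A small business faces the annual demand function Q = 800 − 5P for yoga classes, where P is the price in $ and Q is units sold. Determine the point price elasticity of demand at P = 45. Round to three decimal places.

-0.391

At P = 45, Q = 575.
dQ/dP = −5.
ε = (dQ/dP)(P/Q) = (-5)(45/575).
|ε| < 1, so demand is inelastic at this price.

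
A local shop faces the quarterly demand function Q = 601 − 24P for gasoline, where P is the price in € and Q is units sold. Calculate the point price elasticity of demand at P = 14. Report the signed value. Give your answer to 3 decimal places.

At P = 14, Q = 265.
dQ/dP = −24.
ε = (dQ/dP)(P/Q) = (-24)(14/265).
|ε| > 1, so demand is elastic at this price.

-1.268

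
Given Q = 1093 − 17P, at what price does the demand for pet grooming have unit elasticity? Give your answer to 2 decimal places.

32.15

For linear demand Q = a − bP, ε = −bP/(a − bP). |ε| = 1 when bP = a − bP, i.e. P = a/(2b).
P = 1093/(2·17) = 1093/34 = 32.1471.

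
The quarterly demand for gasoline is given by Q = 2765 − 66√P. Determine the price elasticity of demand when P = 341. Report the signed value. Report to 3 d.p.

-0.394

At P = 341, Q = 1546.232.
dQ/dP = −66/(2√P) = -1.787.
ε = (dQ/dP)(P/Q) = (-1.787)(341/1546.232).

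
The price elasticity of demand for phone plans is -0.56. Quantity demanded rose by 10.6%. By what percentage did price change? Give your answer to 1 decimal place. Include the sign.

%ΔP ≈ %ΔQ / ε = (10.6%)/(-0.56) = -18.93%.

-18.9%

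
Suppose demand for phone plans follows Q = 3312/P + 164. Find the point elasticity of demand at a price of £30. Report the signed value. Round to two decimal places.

-0.40

At P = 30, Q = 274.400.
dQ/dP = −3312/P² = -3.680.
ε = (dQ/dP)(P/Q) = (-3.680)(30/274.400).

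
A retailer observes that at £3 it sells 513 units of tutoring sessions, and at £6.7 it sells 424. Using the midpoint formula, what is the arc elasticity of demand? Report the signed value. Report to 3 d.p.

ΔQ = 424 − 513 = -89; ΔP = 6.7 − 3 = 3.7.
Midpoints: P̄ = 4.85, Q̄ = 468.5.
ε = (ΔQ/ΔP)(P̄/Q̄) = (-89/3.7)(4.85/468.5).

-0.249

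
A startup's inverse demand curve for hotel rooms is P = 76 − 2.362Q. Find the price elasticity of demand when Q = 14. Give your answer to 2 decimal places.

At Q = 14, P = 76 − 2.362(14) = 42.93.
dP/dQ = −2.362, so dQ/dP = 1/(−2.362) = -0.423.
ε = (dQ/dP)(P/Q) = (-0.423)(42.93/14).

-1.30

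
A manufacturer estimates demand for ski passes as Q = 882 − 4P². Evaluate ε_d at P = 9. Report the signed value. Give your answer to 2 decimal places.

-1.16

At P = 9, Q = 558.
dQ/dP = −8P = -72.
ε = (dQ/dP)(P/Q) = (-72)(9/558).
|ε| > 1, so demand is elastic at this price.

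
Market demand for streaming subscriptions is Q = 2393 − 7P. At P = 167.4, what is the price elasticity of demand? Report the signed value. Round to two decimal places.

-0.96

At P = 167.4, Q = 1221.200.
dQ/dP = −7.
ε = (dQ/dP)(P/Q) = (-7)(167.4/1221.200).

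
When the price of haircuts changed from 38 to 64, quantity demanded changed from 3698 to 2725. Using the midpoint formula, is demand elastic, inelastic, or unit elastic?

inelastic

Arc ε ≈ -0.594.
|ε| = 0.59 < 1.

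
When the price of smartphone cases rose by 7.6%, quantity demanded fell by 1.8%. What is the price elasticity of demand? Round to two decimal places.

-0.24

ε = %ΔQ / %ΔP = (-1.8)/(7.6) = -0.237.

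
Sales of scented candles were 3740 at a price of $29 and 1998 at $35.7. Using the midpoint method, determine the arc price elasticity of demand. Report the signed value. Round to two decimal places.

-2.93

ΔQ = 1998 − 3740 = -1742; ΔP = 35.7 − 29 = 6.7.
Midpoints: P̄ = 32.35, Q̄ = 2869.0.
ε = (ΔQ/ΔP)(P̄/Q̄) = (-1742/6.7)(32.35/2869.0).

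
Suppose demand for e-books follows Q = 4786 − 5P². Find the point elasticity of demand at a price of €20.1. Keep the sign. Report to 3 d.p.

-1.461

At P = 20.1, Q = 2765.950.
dQ/dP = −10P = -201.
ε = (dQ/dP)(P/Q) = (-201)(20.1/2765.950).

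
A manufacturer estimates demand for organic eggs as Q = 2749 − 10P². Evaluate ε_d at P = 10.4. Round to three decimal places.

-1.297

At P = 10.4, Q = 1667.400.
dQ/dP = −20P = -208.
ε = (dQ/dP)(P/Q) = (-208)(10.4/1667.400).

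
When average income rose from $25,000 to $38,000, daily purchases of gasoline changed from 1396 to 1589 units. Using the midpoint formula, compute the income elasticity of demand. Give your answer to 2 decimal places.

ΔQ = 193, ΔI = 13000. Midpoints: Ī = 31,500, Q̄ = 1492.5.
ε_I = (ΔQ/ΔI)(Ī/Q̄) = (193/13000)(31500/1492.5).

0.31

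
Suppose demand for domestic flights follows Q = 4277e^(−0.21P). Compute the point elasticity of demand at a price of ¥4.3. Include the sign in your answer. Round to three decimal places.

At P = 4.3, Q = 1733.690.
dQ/dP = −0.21·4277e^(−0.21P) = −0.21Q = -364.075.
ε = (dQ/dP)(P/Q) = (-364.075)(4.3/1733.690).

-0.903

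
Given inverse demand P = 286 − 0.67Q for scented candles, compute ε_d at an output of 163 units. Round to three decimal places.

-1.619

At Q = 163, P = 286 − 0.67(163) = 176.79.
dP/dQ = −0.67, so dQ/dP = 1/(−0.67) = -1.493.
ε = (dQ/dP)(P/Q) = (-1.493)(176.79/163).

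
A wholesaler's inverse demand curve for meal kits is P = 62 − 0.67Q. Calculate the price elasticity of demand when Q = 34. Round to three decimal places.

-1.722

At Q = 34, P = 62 − 0.67(34) = 39.22.
dP/dQ = −0.67, so dQ/dP = 1/(−0.67) = -1.493.
ε = (dQ/dP)(P/Q) = (-1.493)(39.22/34).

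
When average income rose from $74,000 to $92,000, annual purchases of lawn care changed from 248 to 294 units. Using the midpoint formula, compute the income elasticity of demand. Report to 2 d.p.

ΔQ = 46, ΔI = 18000. Midpoints: Ī = 83,000, Q̄ = 271.0.
ε_I = (ΔQ/ΔI)(Ī/Q̄) = (46/18000)(83000/271.0).

0.78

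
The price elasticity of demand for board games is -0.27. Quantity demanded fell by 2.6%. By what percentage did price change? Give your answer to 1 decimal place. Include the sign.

%ΔP ≈ %ΔQ / ε = (-2.6%)/(-0.27) = 9.63%.

9.6%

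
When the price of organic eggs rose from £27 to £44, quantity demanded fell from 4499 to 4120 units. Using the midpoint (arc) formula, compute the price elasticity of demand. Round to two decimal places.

ΔQ = 4120 − 4499 = -379; ΔP = 44 − 27 = 17.
Midpoints: P̄ = 35.50, Q̄ = 4309.5.
ε = (ΔQ/ΔP)(P̄/Q̄) = (-379/17)(35.50/4309.5).

-0.18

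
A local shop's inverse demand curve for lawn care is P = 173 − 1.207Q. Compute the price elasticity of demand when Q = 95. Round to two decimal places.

At Q = 95, P = 173 − 1.207(95) = 58.33.
dP/dQ = −1.207, so dQ/dP = 1/(−1.207) = -0.829.
ε = (dQ/dP)(P/Q) = (-0.829)(58.33/95).

-0.51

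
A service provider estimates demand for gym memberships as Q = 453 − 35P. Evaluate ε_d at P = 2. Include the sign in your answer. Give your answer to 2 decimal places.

At P = 2, Q = 383.
dQ/dP = −35.
ε = (dQ/dP)(P/Q) = (-35)(2/383).
|ε| < 1, so demand is inelastic at this price.

-0.18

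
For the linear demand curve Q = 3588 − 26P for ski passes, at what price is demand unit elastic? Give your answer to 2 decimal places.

69.00

For linear demand Q = a − bP, ε = −bP/(a − bP). |ε| = 1 when bP = a − bP, i.e. P = a/(2b).
P = 3588/(2·26) = 3588/52 = 69.0000.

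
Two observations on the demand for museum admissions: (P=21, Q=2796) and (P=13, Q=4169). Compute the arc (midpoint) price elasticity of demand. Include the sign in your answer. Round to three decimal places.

ΔQ = 4169 − 2796 = 1373; ΔP = 13 − 21 = -8.
Midpoints: P̄ = 17.00, Q̄ = 3482.5.
ε = (ΔQ/ΔP)(P̄/Q̄) = (1373/-8)(17.00/3482.5).

-0.838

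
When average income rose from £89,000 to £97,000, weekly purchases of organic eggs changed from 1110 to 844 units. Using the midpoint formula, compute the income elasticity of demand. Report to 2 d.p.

ΔQ = -266, ΔI = 8000. Midpoints: Ī = 93,000, Q̄ = 977.0.
ε_I = (ΔQ/ΔI)(Ī/Q̄) = (-266/8000)(93000/977.0).

-3.17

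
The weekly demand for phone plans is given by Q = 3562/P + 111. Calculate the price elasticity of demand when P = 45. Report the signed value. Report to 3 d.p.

At P = 45, Q = 190.156.
dQ/dP = −3562/P² = -1.759.
ε = (dQ/dP)(P/Q) = (-1.759)(45/190.156).

-0.416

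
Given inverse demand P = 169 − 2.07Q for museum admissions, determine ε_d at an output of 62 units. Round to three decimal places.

At Q = 62, P = 169 − 2.07(62) = 40.66.
dP/dQ = −2.07, so dQ/dP = 1/(−2.07) = -0.483.
ε = (dQ/dP)(P/Q) = (-0.483)(40.66/62).

-0.317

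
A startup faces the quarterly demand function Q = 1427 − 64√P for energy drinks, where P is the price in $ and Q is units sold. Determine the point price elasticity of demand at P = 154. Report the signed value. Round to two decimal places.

At P = 154, Q = 632.781.
dQ/dP = −64/(2√P) = -2.579.
ε = (dQ/dP)(P/Q) = (-2.579)(154/632.781).

-0.63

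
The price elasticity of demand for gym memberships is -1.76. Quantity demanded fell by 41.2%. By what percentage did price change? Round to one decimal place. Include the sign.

%ΔP ≈ %ΔQ / ε = (-41.2%)/(-1.76) = 23.41%.

23.4%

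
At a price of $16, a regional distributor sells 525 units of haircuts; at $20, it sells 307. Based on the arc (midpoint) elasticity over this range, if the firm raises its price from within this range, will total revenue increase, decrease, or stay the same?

Arc ε = (-218/4)(18.00/416.0) ≈ -2.358.
|ε| = 2.36 > 1, so demand is elastic. A price rise therefore reduces total revenue.

decrease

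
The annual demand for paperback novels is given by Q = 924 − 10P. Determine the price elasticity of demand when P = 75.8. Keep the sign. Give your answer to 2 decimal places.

At P = 75.8, Q = 166.
dQ/dP = −10.
ε = (dQ/dP)(P/Q) = (-10)(75.8/166).

-4.57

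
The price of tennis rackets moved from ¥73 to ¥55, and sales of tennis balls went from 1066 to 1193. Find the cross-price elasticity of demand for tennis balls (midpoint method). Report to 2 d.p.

ΔQ_x = 1193 − 1066 = 127; ΔP_y = 55 − 73 = -18.
Midpoints: P̄_y = 64.00, Q̄_x = 1129.5.
ε_xy = (ΔQ_x/ΔP_y)(P̄_y/Q̄_x) = (127/-18)(64.00/1129.5).
ε_xy < 0, so the goods are complements.

-0.40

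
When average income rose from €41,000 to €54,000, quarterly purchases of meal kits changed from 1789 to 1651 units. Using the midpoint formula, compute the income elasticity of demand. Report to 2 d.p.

-0.29

ΔQ = -138, ΔI = 13000. Midpoints: Ī = 47,500, Q̄ = 1720.0.
ε_I = (ΔQ/ΔI)(Ī/Q̄) = (-138/13000)(47500/1720.0).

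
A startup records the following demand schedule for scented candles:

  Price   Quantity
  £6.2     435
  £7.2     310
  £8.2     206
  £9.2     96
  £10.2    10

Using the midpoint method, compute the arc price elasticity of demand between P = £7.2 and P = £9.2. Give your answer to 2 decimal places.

-4.32

At P = 7.2, Q = 310; at P = 9.2, Q = 96.
ΔQ = -214, ΔP = 2.0. Midpoints: P̄ = 8.20, Q̄ = 203.0.
ε = (ΔQ/ΔP)(P̄/Q̄) = (-214/2.0)(8.20/203.0).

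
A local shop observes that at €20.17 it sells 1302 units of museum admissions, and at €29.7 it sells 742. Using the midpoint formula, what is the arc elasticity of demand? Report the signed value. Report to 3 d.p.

ΔQ = 742 − 1302 = -560; ΔP = 29.7 − 20.17 = 9.53.
Midpoints: P̄ = 24.94, Q̄ = 1022.0.
ε = (ΔQ/ΔP)(P̄/Q̄) = (-560/9.53)(24.94/1022.0).

-1.434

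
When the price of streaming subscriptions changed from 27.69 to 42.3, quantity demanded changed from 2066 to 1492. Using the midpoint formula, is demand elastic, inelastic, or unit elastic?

Arc ε ≈ -0.773.
|ε| = 0.77 < 1.

inelastic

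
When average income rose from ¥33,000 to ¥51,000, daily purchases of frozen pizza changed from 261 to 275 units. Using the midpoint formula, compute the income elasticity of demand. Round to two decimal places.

0.12

ΔQ = 14, ΔI = 18000. Midpoints: Ī = 42,000, Q̄ = 268.0.
ε_I = (ΔQ/ΔI)(Ī/Q̄) = (14/18000)(42000/268.0).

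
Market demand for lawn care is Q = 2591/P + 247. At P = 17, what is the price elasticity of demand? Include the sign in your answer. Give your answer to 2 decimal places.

-0.38

At P = 17, Q = 399.412.
dQ/dP = −2591/P² = -8.965.
ε = (dQ/dP)(P/Q) = (-8.965)(17/399.412).
|ε| < 1, so demand is inelastic at this price.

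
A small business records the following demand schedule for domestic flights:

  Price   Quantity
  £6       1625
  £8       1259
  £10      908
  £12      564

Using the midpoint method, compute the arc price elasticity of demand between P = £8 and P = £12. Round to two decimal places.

-1.91

At P = 8, Q = 1259; at P = 12, Q = 564.
ΔQ = -695, ΔP = 4. Midpoints: P̄ = 10.00, Q̄ = 911.5.
ε = (ΔQ/ΔP)(P̄/Q̄) = (-695/4)(10.00/911.5).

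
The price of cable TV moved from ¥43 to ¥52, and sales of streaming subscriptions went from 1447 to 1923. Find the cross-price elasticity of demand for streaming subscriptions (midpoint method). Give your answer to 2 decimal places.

1.49

ΔQ_x = 1923 − 1447 = 476; ΔP_y = 52 − 43 = 9.
Midpoints: P̄_y = 47.50, Q̄_x = 1685.0.
ε_xy = (ΔQ_x/ΔP_y)(P̄_y/Q̄_x) = (476/9)(47.50/1685.0).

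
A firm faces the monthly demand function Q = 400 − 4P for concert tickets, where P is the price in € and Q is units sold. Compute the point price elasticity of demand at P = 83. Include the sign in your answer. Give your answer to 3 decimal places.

At P = 83, Q = 68.
dQ/dP = −4.
ε = (dQ/dP)(P/Q) = (-4)(83/68).

-4.882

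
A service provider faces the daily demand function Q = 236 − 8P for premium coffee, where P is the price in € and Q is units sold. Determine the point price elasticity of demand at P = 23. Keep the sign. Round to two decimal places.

At P = 23, Q = 52.
dQ/dP = −8.
ε = (dQ/dP)(P/Q) = (-8)(23/52).

-3.54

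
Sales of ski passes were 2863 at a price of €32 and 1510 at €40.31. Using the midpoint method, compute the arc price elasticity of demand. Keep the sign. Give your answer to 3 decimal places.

-2.692

ΔQ = 1510 − 2863 = -1353; ΔP = 40.31 − 32 = 8.31.
Midpoints: P̄ = 36.16, Q̄ = 2186.5.
ε = (ΔQ/ΔP)(P̄/Q̄) = (-1353/8.31)(36.16/2186.5).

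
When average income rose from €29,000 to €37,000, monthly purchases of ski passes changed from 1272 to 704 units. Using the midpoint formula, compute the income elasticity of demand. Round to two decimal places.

ΔQ = -568, ΔI = 8000. Midpoints: Ī = 33,000, Q̄ = 988.0.
ε_I = (ΔQ/ΔI)(Ī/Q̄) = (-568/8000)(33000/988.0).

-2.37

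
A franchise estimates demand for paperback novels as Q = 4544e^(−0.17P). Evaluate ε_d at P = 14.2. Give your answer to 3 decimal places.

At P = 14.2, Q = 406.491.
dQ/dP = −0.17·4544e^(−0.17P) = −0.17Q = -69.104.
ε = (dQ/dP)(P/Q) = (-69.104)(14.2/406.491).

-2.414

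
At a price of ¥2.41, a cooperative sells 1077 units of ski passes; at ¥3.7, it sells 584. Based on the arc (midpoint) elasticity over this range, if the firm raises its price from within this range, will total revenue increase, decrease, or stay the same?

Arc ε = (-493/1.29)(3.06/830.5) ≈ -1.406.
|ε| = 1.41 > 1, so demand is elastic. A price rise therefore reduces total revenue.

decrease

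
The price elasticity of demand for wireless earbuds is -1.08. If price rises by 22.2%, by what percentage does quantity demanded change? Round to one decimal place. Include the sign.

-24.0%

%ΔQ ≈ ε × %ΔP = (-1.08)(22.2%) = -23.98%.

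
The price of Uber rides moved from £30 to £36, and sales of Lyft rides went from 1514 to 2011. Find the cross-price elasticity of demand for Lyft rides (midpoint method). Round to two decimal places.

ΔQ_x = 2011 − 1514 = 497; ΔP_y = 36 − 30 = 6.
Midpoints: P̄_y = 33.00, Q̄_x = 1762.5.
ε_xy = (ΔQ_x/ΔP_y)(P̄_y/Q̄_x) = (497/6)(33.00/1762.5).
ε_xy > 0, so the goods are substitutes.

1.55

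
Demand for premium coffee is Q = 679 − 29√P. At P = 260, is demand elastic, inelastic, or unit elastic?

elastic

Q = 211.389, dQ/dP = -0.899.
ε = (dQ/dP)(P/Q) ≈ -1.106.
|ε| = 1.11 > 1.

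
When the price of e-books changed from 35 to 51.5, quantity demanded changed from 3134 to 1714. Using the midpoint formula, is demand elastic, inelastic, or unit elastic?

Arc ε ≈ -1.536.
|ε| = 1.54 > 1.

elastic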